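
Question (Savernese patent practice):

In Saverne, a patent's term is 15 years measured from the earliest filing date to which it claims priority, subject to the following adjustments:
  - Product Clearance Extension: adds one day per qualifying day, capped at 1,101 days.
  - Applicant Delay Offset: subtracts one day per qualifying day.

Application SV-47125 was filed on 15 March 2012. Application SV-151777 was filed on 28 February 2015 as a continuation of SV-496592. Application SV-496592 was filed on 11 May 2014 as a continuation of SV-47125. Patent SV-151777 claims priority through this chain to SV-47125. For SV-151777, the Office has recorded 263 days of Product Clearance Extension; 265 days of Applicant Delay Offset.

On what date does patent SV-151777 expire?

Earliest priority filing: 15 March 2012.
Base term: 15 March 2012 + 15 years → 15 March 2027.
Product Clearance Extension: 263 days (within the 1101-day cap) → +263 days → 3 December 2027.
Applicant Delay Offset: −265 days → 13 March 2027.

2027-03-13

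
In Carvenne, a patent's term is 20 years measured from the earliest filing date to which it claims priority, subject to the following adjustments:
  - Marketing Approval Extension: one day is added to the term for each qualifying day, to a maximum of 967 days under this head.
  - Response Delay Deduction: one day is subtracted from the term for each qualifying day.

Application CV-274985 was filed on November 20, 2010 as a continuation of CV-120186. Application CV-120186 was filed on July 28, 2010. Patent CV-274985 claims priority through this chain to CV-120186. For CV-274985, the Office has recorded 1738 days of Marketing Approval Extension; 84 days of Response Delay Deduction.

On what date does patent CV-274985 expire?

Earliest priority filing: 28 July 2010.
Base term: 28 July 2010 + 20 years → 28 July 2030.
Marketing Approval Extension: 1738 days claimed exceeds the 967-day cap, so +967 days → 21 March 2033.
Response Delay Deduction: −84 days → 27 December 2032.

December 27, 2032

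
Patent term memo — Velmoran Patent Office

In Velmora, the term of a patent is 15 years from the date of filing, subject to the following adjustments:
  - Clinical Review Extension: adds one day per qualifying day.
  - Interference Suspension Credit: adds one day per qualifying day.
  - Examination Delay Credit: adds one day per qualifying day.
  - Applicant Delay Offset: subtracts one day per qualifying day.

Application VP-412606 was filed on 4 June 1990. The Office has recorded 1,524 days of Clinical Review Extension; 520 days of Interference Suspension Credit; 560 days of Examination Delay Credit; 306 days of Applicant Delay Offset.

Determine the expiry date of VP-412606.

September 19, 2011

Base term: filing date + 15 years → 4 June 2005.
Clinical Review Extension: +1524 days → 6 August 2009.
Interference Suspension Credit: +520 days → 8 January 2011.
Examination Delay Credit: +560 days → 21 July 2012.
Applicant Delay Offset: −306 days → 19 September 2011.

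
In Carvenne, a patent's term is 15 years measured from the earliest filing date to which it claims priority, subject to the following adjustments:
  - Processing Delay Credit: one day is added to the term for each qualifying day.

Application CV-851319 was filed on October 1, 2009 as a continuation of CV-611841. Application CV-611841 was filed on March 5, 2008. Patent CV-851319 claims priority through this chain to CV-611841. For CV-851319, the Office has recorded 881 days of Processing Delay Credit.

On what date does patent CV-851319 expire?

Earliest priority filing: 5 March 2008.
Base term: 5 March 2008 + 15 years → 5 March 2023.
Processing Delay Credit: +881 days → 2 August 2025.

2025-08-02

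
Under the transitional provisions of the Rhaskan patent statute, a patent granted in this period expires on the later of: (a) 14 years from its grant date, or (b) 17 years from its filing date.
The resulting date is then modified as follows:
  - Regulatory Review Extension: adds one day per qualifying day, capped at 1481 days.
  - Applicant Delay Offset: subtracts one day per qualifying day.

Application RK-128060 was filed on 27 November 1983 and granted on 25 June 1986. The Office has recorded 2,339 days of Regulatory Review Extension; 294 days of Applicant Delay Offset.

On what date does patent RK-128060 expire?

(a) grant + 14 years → 25 June 2000.
(b) filing + 17 years → 27 November 2000.
Later of the two: 27 November 2000.
Regulatory Review Extension: 2339 days claimed exceeds the 1481-day cap, so +1481 days → 17 December 2004.
Applicant Delay Offset: −294 days → 27 February 2004.

2004-02-27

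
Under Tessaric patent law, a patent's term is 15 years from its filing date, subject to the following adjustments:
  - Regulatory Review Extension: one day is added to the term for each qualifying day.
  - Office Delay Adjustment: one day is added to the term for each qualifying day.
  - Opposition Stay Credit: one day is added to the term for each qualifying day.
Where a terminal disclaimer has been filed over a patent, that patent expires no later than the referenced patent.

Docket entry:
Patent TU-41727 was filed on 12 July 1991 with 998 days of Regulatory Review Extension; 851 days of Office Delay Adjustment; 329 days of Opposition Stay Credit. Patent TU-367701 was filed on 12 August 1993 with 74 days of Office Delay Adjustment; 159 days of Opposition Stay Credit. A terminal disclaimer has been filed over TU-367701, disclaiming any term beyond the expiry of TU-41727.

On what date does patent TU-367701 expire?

April 2, 2009

Natural term of TU-367701:
  Base: filing + 15 years → 12 August 2008.
  Office Delay Adjustment: +74 days → 25 October 2008.
  Opposition Stay Credit: +159 days → 2 April 2009.
Expiry of referenced patent TU-41727:
  Base: filing + 15 years → 12 July 2006.
  Regulatory Review Extension: +998 days → 5 April 2009.
  Office Delay Adjustment: +851 days → 4 August 2011.
  Opposition Stay Credit: +329 days → 28 June 2012.
Terminal disclaimer: TU-367701 expires on the earlier of 2 April 2009 and 28 June 2012.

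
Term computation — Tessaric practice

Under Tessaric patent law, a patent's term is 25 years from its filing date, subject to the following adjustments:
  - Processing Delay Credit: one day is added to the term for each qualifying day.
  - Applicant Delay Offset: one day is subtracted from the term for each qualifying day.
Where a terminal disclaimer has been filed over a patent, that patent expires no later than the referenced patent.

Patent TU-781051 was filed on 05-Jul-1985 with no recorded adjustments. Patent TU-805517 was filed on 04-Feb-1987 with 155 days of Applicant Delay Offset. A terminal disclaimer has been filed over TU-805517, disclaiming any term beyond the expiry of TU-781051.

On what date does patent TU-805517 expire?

2010-07-05

Natural term of TU-805517:
  Base: filing + 25 years → 4 February 2012.
  Applicant Delay Offset: −155 days → 2 September 2011.
Expiry of referenced patent TU-781051:
  Base: filing + 25 years → 5 July 2010.
Terminal disclaimer: TU-805517 expires on the earlier of 2 September 2011 and 5 July 2010.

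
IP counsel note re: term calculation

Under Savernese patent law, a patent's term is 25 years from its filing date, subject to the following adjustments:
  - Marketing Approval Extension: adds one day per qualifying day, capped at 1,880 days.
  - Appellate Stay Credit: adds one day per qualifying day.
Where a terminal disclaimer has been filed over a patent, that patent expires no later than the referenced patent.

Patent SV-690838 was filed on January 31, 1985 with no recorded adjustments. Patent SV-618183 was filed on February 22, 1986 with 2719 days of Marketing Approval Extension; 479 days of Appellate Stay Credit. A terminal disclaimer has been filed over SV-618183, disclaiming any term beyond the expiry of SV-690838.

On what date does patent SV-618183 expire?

2010-01-31

Natural term of SV-618183:
  Base: filing + 25 years → 22 February 2011.
  Marketing Approval Extension: 2719 days claimed exceeds the 1880-day cap, so +1880 days → 16 April 2016.
  Appellate Stay Credit: +479 days → 8 August 2017.
Expiry of referenced patent SV-690838:
  Base: filing + 25 years → 31 January 2010.
Terminal disclaimer: SV-618183 expires on the earlier of 8 August 2017 and 31 January 2010.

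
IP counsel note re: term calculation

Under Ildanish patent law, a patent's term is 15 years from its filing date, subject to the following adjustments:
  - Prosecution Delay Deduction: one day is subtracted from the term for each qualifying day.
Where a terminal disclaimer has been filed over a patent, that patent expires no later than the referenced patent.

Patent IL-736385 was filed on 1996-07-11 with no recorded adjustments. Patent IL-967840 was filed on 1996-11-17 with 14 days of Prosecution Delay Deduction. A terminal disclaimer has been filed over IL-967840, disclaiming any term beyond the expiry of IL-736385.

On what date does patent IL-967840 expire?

2011-07-11

Natural term of IL-967840:
  Base: filing + 15 years → 17 November 2011.
  Prosecution Delay Deduction: −14 days → 3 November 2011.
Expiry of referenced patent IL-736385:
  Base: filing + 15 years → 11 July 2011.
Terminal disclaimer: IL-967840 expires on the earlier of 3 November 2011 and 11 July 2011.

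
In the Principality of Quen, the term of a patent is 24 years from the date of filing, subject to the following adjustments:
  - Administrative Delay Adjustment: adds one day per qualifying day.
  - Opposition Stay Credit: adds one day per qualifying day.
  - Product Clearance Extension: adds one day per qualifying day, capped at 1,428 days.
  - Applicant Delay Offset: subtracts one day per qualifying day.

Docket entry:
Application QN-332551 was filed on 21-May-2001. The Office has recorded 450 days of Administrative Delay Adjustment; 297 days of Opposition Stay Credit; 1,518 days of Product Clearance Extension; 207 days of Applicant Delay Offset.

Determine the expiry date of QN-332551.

2030-10-10

Base term: filing date + 24 years → 21 May 2025.
Administrative Delay Adjustment: +450 days → 14 August 2026.
Opposition Stay Credit: +297 days → 7 June 2027.
Product Clearance Extension: 1518 days claimed exceeds the 1428-day cap, so +1428 days → 5 May 2031.
Applicant Delay Offset: −207 days → 10 October 2030.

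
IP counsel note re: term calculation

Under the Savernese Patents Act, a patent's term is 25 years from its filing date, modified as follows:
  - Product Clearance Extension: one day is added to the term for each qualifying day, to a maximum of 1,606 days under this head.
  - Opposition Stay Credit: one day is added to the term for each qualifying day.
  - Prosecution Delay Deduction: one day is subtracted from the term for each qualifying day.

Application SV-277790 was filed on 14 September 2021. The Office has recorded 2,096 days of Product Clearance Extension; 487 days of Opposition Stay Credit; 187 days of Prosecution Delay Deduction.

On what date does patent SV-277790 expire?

Base term: filing date + 25 years → 14 September 2046.
Product Clearance Extension: 2096 days claimed exceeds the 1606-day cap, so +1606 days → 6 February 2051.
Opposition Stay Credit: +487 days → 7 June 2052.
Prosecution Delay Deduction: −187 days → 3 December 2051.

December 3, 2051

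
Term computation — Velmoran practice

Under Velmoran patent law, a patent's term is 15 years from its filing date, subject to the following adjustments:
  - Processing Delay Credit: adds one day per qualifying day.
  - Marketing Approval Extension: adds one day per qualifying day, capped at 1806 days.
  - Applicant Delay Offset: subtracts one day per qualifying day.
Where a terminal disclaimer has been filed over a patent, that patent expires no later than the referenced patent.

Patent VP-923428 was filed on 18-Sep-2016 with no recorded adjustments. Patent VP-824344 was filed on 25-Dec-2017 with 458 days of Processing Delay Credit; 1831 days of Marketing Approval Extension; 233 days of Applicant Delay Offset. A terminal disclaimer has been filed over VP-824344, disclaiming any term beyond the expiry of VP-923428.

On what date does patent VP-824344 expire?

September 18, 2031

Natural term of VP-824344:
  Base: filing + 15 years → 25 December 2032.
  Processing Delay Credit: +458 days → 28 March 2034.
  Marketing Approval Extension: 1831 days claimed exceeds the 1806-day cap, so +1806 days → 8 March 2039.
  Applicant Delay Offset: −233 days → 18 July 2038.
Expiry of referenced patent VP-923428:
  Base: filing + 15 years → 18 September 2031.
Terminal disclaimer: VP-824344 expires on the earlier of 18 July 2038 and 18 September 2031.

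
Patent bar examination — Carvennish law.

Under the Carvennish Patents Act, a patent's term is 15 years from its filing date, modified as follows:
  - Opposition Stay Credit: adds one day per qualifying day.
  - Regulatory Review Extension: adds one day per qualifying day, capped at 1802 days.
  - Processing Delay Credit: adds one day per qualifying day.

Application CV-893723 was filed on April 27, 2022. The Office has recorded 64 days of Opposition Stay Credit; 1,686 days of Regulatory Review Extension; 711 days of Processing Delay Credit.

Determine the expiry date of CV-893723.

January 22, 2044

Base term: filing date + 15 years → 27 April 2037.
Opposition Stay Credit: +64 days → 30 June 2037.
Regulatory Review Extension: 1686 days (within the 1802-day cap) → +1686 days → 10 February 2042.
Processing Delay Credit: +711 days → 22 January 2044.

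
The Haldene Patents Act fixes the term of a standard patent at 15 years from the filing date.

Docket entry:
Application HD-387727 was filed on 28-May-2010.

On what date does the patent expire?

Filing date + 15 years → 28 May 2025.

May 28, 2025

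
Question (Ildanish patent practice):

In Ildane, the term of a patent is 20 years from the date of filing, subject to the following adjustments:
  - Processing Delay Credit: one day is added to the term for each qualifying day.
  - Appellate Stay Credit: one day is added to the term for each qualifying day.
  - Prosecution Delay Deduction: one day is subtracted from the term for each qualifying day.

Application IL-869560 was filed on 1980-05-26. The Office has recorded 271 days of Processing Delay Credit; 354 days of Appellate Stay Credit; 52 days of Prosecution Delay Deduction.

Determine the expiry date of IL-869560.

2001-12-20

Base term: filing date + 20 years → 26 May 2000.
Processing Delay Credit: +271 days → 21 February 2001.
Appellate Stay Credit: +354 days → 10 February 2002.
Prosecution Delay Deduction: −52 days → 20 December 2001.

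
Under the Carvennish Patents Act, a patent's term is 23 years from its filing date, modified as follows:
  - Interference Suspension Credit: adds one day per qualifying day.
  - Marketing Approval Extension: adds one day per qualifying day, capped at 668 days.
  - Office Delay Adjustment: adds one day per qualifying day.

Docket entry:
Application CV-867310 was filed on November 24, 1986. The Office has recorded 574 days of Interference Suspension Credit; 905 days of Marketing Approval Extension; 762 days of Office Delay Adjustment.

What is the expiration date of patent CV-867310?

May 21, 2015

Base term: filing date + 23 years → 24 November 2009.
Interference Suspension Credit: +574 days → 21 June 2011.
Marketing Approval Extension: 905 days claimed exceeds the 668-day cap, so +668 days → 19 April 2013.
Office Delay Adjustment: +762 days → 21 May 2015.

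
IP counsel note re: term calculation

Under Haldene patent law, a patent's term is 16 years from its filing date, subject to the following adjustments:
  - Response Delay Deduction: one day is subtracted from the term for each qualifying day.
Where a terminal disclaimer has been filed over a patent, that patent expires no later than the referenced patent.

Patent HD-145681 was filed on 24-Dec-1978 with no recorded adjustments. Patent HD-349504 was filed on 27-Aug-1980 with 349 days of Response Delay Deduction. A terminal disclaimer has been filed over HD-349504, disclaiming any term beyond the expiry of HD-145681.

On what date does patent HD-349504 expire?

December 24, 1994

Natural term of HD-349504:
  Base: filing + 16 years → 27 August 1996.
  Response Delay Deduction: −349 days → 13 September 1995.
Expiry of referenced patent HD-145681:
  Base: filing + 16 years → 24 December 1994.
Terminal disclaimer: HD-349504 expires on the earlier of 13 September 1995 and 24 December 1994.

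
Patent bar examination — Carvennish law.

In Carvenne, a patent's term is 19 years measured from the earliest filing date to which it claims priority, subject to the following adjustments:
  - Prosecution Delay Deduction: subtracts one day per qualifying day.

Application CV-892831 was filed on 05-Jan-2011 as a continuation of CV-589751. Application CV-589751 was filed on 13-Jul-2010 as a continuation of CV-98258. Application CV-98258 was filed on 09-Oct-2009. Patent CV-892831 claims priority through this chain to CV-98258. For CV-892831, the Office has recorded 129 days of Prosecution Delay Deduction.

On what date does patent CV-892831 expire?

Earliest priority filing: 9 October 2009.
Base term: 9 October 2009 + 19 years → 9 October 2028.
Prosecution Delay Deduction: −129 days → 2 June 2028.

2028-06-02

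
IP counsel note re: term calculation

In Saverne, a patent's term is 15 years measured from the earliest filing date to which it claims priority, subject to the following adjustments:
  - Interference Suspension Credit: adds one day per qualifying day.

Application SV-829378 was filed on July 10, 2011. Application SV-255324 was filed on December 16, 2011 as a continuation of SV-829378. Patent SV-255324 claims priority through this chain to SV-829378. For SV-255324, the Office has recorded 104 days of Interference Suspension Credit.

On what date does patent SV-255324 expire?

2026-10-22

Earliest priority filing: 10 July 2011.
Base term: 10 July 2011 + 15 years → 10 July 2026.
Interference Suspension Credit: +104 days → 22 October 2026.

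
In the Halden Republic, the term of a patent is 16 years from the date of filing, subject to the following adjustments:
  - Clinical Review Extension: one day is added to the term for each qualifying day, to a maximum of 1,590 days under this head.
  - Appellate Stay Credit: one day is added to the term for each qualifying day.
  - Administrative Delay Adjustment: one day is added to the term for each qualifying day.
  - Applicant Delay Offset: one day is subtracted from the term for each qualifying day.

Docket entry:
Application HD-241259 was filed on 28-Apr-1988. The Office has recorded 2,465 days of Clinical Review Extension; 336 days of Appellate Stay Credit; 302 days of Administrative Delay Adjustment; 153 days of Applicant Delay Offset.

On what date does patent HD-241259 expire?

Base term: filing date + 16 years → 28 April 2004.
Clinical Review Extension: 2465 days claimed exceeds the 1590-day cap, so +1590 days → 4 September 2008.
Appellate Stay Credit: +336 days → 6 August 2009.
Administrative Delay Adjustment: +302 days → 4 June 2010.
Applicant Delay Offset: −153 days → 2 January 2010.

January 2, 2010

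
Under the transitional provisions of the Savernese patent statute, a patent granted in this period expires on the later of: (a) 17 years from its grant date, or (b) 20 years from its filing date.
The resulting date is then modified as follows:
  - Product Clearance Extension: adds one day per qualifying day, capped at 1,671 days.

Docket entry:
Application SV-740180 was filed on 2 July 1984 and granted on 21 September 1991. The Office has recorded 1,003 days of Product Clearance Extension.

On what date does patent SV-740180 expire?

(a) grant + 17 years → 21 September 2008.
(b) filing + 20 years → 2 July 2004.
Later of the two: 21 September 2008.
Product Clearance Extension: 1003 days (within the 1671-day cap) → +1003 days → 21 June 2011.

2011-06-21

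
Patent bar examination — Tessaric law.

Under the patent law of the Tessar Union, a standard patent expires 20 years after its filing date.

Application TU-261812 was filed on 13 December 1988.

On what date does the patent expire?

December 13, 2008

Filing date + 20 years → 13 December 2008.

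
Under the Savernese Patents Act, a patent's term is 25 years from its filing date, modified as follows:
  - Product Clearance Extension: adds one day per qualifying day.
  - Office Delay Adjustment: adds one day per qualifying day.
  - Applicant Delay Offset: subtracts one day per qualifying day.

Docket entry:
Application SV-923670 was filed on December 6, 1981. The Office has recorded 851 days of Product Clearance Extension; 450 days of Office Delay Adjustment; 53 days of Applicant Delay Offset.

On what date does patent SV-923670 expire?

May 7, 2010

Base term: filing date + 25 years → 6 December 2006.
Product Clearance Extension: +851 days → 5 April 2009.
Office Delay Adjustment: +450 days → 29 June 2010.
Applicant Delay Offset: −53 days → 7 May 2010.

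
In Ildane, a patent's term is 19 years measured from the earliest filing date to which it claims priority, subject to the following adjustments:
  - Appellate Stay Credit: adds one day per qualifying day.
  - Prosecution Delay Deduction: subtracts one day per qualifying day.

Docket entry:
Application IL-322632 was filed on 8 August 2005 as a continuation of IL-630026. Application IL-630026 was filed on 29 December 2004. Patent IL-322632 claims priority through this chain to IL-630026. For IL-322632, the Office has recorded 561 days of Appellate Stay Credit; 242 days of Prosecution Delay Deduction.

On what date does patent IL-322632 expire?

Earliest priority filing: 29 December 2004.
Base term: 29 December 2004 + 19 years → 29 December 2023.
Appellate Stay Credit: +561 days → 12 July 2025.
Prosecution Delay Deduction: −242 days → 12 November 2024.

November 12, 2024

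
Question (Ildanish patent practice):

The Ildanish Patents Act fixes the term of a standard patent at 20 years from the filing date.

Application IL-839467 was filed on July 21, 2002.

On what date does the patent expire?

July 21, 2022

Filing date + 20 years → 21 July 2022.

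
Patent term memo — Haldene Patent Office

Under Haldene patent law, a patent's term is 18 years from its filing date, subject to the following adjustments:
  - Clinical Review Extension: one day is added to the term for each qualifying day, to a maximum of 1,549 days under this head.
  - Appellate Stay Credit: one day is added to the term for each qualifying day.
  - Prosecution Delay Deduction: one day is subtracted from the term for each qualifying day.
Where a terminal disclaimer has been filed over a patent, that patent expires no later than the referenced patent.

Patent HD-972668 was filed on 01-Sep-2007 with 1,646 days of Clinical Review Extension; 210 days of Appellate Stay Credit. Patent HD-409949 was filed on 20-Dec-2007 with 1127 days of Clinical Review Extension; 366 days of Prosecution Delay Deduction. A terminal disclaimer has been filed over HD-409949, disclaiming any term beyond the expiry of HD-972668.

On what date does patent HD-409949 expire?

January 20, 2028

Natural term of HD-409949:
  Base: filing + 18 years → 20 December 2025.
  Clinical Review Extension: 1127 days (within the 1549-day cap) → +1127 days → 20 January 2029.
  Prosecution Delay Deduction: −366 days → 20 January 2028.
Expiry of referenced patent HD-972668:
  Base: filing + 18 years → 1 September 2025.
  Clinical Review Extension: 1646 days claimed exceeds the 1549-day cap, so +1549 days → 28 November 2029.
  Appellate Stay Credit: +210 days → 26 June 2030.
Terminal disclaimer: HD-409949 expires on the earlier of 20 January 2028 and 26 June 2030.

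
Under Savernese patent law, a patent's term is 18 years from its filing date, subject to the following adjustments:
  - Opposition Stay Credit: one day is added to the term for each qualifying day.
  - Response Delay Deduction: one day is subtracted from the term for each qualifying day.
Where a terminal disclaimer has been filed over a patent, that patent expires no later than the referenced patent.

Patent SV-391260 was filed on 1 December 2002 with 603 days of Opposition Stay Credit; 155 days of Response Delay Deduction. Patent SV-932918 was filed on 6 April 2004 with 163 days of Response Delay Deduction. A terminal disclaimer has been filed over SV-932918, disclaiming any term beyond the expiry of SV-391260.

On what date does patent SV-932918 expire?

2021-10-25

Natural term of SV-932918:
  Base: filing + 18 years → 6 April 2022.
  Response Delay Deduction: −163 days → 25 October 2021.
Expiry of referenced patent SV-391260:
  Base: filing + 18 years → 1 December 2020.
  Opposition Stay Credit: +603 days → 27 July 2022.
  Response Delay Deduction: −155 days → 22 February 2022.
Terminal disclaimer: SV-932918 expires on the earlier of 25 October 2021 and 22 February 2022.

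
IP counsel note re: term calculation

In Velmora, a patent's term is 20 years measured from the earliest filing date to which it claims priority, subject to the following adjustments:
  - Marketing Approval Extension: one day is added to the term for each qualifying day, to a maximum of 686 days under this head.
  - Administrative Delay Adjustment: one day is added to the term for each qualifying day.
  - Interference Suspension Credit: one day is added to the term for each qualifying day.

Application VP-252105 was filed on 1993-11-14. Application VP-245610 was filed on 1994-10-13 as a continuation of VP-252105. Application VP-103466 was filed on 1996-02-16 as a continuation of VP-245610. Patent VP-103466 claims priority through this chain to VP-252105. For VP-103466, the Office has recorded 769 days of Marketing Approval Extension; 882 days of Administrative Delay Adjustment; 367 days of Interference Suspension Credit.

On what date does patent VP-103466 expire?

2019-03-03

Earliest priority filing: 14 November 1993.
Base term: 14 November 1993 + 20 years → 14 November 2013.
Marketing Approval Extension: 769 days claimed exceeds the 686-day cap, so +686 days → 1 October 2015.
Administrative Delay Adjustment: +882 days → 1 March 2018.
Interference Suspension Credit: +367 days → 3 March 2019.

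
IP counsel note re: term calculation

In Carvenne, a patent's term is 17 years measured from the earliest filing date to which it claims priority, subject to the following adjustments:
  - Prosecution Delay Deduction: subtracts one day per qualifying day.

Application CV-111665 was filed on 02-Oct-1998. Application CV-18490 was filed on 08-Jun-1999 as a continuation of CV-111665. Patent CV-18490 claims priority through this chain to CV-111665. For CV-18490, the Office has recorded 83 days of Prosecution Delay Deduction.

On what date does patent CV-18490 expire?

Earliest priority filing: 2 October 1998.
Base term: 2 October 1998 + 17 years → 2 October 2015.
Prosecution Delay Deduction: −83 days → 11 July 2015.

2015-07-11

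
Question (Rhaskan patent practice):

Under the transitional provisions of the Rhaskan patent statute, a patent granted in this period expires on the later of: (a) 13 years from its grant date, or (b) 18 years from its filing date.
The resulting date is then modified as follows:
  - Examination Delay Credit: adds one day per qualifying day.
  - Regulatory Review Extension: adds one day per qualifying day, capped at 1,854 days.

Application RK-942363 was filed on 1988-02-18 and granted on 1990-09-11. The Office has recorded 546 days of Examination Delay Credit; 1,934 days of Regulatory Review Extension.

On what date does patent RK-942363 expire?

2012-09-14

(a) grant + 13 years → 11 September 2003.
(b) filing + 18 years → 18 February 2006.
Later of the two: 18 February 2006.
Examination Delay Credit: +546 days → 18 August 2007.
Regulatory Review Extension: 1934 days claimed exceeds the 1854-day cap, so +1854 days → 14 September 2012.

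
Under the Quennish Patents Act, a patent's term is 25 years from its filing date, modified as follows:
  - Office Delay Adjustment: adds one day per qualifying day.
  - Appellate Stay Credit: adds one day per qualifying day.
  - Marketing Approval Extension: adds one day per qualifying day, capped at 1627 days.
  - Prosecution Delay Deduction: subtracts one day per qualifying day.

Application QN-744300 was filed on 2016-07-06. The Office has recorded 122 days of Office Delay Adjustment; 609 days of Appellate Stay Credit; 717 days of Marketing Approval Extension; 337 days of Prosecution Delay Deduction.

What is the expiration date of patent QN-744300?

Base term: filing date + 25 years → 6 July 2041.
Office Delay Adjustment: +122 days → 5 November 2041.
Appellate Stay Credit: +609 days → 7 July 2043.
Marketing Approval Extension: 717 days (within the 1627-day cap) → +717 days → 23 June 2045.
Prosecution Delay Deduction: −337 days → 21 July 2044.

July 21, 2044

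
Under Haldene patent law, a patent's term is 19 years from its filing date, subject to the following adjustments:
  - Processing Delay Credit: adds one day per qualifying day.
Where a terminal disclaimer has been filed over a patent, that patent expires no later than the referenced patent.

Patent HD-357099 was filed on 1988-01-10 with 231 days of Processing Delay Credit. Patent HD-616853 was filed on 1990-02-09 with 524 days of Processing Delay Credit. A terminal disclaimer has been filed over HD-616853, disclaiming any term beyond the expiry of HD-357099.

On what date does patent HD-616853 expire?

August 29, 2007

Natural term of HD-616853:
  Base: filing + 19 years → 9 February 2009.
  Processing Delay Credit: +524 days → 18 July 2010.
Expiry of referenced patent HD-357099:
  Base: filing + 19 years → 10 January 2007.
  Processing Delay Credit: +231 days → 29 August 2007.
Terminal disclaimer: HD-616853 expires on the earlier of 18 July 2010 and 29 August 2007.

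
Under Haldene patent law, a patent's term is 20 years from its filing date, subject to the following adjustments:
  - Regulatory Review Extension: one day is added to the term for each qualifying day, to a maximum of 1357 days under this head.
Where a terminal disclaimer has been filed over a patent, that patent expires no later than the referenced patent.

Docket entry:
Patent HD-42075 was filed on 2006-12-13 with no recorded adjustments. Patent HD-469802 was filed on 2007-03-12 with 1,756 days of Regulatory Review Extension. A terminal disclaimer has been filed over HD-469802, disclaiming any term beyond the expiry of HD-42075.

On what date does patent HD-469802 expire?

Natural term of HD-469802:
  Base: filing + 20 years → 12 March 2027.
  Regulatory Review Extension: 1756 days claimed exceeds the 1357-day cap, so +1357 days → 28 November 2030.
Expiry of referenced patent HD-42075:
  Base: filing + 20 years → 13 December 2026.
Terminal disclaimer: HD-469802 expires on the earlier of 28 November 2030 and 13 December 2026.

December 13, 2026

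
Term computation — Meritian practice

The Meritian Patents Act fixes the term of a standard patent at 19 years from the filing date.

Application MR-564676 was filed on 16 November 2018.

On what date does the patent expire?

Filing date + 19 years → 16 November 2037.

2037-11-16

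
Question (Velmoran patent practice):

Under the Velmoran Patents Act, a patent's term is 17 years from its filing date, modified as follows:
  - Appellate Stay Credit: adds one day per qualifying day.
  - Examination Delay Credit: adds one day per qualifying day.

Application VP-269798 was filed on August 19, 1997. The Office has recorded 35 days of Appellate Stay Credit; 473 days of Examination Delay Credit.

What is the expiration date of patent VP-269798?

January 9, 2016

Base term: filing date + 17 years → 19 August 2014.
Appellate Stay Credit: +35 days → 23 September 2014.
Examination Delay Credit: +473 days → 9 January 2016.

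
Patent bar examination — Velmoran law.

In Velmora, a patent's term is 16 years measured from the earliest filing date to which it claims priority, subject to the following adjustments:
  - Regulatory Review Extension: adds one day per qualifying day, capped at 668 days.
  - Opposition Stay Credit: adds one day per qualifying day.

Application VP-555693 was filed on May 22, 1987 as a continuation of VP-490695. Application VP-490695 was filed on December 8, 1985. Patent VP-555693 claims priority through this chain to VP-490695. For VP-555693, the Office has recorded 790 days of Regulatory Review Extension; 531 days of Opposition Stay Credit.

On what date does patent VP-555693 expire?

2005-03-21

Earliest priority filing: 8 December 1985.
Base term: 8 December 1985 + 16 years → 8 December 2001.
Regulatory Review Extension: 790 days claimed exceeds the 668-day cap, so +668 days → 7 October 2003.
Opposition Stay Credit: +531 days → 21 March 2005.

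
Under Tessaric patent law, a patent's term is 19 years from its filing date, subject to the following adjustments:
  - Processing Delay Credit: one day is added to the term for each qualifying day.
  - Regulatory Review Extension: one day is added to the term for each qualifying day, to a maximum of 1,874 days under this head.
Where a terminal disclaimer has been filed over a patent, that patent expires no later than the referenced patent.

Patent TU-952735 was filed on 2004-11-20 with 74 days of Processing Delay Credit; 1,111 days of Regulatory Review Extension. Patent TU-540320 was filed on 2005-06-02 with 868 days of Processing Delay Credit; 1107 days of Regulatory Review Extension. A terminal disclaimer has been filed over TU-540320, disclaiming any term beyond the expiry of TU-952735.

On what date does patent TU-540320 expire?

Natural term of TU-540320:
  Base: filing + 19 years → 2 June 2024.
  Processing Delay Credit: +868 days → 18 October 2026.
  Regulatory Review Extension: 1107 days (within the 1874-day cap) → +1107 days → 29 October 2029.
Expiry of referenced patent TU-952735:
  Base: filing + 19 years → 20 November 2023.
  Processing Delay Credit: +74 days → 2 February 2024.
  Regulatory Review Extension: 1111 days (within the 1874-day cap) → +1111 days → 17 February 2027.
Terminal disclaimer: TU-540320 expires on the earlier of 29 October 2029 and 17 February 2027.

2027-02-17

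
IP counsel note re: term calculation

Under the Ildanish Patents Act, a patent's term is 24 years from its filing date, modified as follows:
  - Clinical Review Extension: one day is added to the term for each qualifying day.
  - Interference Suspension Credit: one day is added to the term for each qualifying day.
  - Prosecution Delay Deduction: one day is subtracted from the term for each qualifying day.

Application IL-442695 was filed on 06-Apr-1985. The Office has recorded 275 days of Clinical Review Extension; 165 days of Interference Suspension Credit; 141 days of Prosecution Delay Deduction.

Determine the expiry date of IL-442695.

Base term: filing date + 24 years → 6 April 2009.
Clinical Review Extension: +275 days → 6 January 2010.
Interference Suspension Credit: +165 days → 20 June 2010.
Prosecution Delay Deduction: −141 days → 30 January 2010.

January 30, 2010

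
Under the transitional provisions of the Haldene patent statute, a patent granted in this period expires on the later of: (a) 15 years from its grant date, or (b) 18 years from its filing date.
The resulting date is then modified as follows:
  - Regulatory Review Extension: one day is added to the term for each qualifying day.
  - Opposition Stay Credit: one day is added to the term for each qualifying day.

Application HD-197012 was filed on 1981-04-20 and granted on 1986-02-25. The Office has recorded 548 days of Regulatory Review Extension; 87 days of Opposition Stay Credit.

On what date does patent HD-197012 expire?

2002-11-22

(a) grant + 15 years → 25 February 2001.
(b) filing + 18 years → 20 April 1999.
Later of the two: 25 February 2001.
Regulatory Review Extension: +548 days → 27 August 2002.
Opposition Stay Credit: +87 days → 22 November 2002.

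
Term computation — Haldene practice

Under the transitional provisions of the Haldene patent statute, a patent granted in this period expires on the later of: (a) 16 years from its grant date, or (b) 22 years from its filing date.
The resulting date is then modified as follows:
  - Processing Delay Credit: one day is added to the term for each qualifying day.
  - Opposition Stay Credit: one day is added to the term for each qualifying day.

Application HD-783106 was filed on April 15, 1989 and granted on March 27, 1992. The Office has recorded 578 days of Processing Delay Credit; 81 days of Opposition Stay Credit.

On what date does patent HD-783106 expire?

(a) grant + 16 years → 27 March 2008.
(b) filing + 22 years → 15 April 2011.
Later of the two: 15 April 2011.
Processing Delay Credit: +578 days → 13 November 2012.
Opposition Stay Credit: +81 days → 2 February 2013.

2013-02-02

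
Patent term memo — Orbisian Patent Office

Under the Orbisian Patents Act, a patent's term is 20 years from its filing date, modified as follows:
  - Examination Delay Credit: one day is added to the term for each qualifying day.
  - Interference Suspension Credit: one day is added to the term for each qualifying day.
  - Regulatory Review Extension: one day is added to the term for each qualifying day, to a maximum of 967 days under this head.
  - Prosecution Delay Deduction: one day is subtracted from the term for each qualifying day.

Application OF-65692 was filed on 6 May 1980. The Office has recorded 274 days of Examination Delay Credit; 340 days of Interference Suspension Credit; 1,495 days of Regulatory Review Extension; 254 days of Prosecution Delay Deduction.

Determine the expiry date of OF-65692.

Base term: filing date + 20 years → 6 May 2000.
Examination Delay Credit: +274 days → 4 February 2001.
Interference Suspension Credit: +340 days → 10 January 2002.
Regulatory Review Extension: 1495 days claimed exceeds the 967-day cap, so +967 days → 3 September 2004.
Prosecution Delay Deduction: −254 days → 24 December 2003.

2003-12-24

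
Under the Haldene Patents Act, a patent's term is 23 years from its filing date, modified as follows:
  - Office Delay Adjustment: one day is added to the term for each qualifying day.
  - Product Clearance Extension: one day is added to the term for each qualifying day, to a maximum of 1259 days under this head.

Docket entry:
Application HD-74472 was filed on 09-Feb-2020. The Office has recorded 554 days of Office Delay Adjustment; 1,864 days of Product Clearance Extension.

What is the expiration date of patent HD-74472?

2048-01-27

Base term: filing date + 23 years → 9 February 2043.
Office Delay Adjustment: +554 days → 16 August 2044.
Product Clearance Extension: 1864 days claimed exceeds the 1259-day cap, so +1259 days → 27 January 2048.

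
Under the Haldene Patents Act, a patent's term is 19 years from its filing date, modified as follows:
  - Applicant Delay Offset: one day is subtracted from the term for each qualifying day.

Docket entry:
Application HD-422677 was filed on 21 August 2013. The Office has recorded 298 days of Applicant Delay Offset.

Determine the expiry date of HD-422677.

Base term: filing date + 19 years → 21 August 2032.
Applicant Delay Offset: −298 days → 28 October 2031.

October 28, 2031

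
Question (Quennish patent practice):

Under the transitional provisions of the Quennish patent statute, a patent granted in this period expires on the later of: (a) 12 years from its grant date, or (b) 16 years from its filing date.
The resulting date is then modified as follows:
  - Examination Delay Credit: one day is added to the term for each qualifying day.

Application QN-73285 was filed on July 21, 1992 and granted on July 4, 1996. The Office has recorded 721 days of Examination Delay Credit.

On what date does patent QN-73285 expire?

(a) grant + 12 years → 4 July 2008.
(b) filing + 16 years → 21 July 2008.
Later of the two: 21 July 2008.
Examination Delay Credit: +721 days → 12 July 2010.

July 12, 2010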